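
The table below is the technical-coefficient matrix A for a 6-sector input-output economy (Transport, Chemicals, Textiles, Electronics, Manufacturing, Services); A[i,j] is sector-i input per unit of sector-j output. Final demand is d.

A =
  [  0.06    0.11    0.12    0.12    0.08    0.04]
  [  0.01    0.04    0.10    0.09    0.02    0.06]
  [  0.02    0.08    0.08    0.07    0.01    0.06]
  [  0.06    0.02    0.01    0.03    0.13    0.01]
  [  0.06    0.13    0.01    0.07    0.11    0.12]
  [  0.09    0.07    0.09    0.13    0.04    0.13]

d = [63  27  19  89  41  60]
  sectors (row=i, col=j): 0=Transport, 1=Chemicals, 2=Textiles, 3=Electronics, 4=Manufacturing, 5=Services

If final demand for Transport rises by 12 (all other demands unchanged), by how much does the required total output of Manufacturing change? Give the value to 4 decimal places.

Form M = I − A:
  [  0.94   -0.11   -0.12   -0.12   -0.08   -0.04]
  [ -0.01    0.96   -0.10   -0.09   -0.02   -0.06]
  [ -0.02   -0.08    0.92   -0.07   -0.01   -0.06]
  [ -0.06   -0.02   -0.01    0.97   -0.13   -0.01]
  [ -0.06   -0.13   -0.01   -0.07    0.89   -0.12]
  [ -0.09   -0.07   -0.09   -0.13   -0.04    0.87]
Leontief inverse L = M⁻¹:
  [  1.0991    0.1698    0.1746    0.1869    0.1362    0.0952]
  [  0.0348    1.0732    0.1323    0.1297    0.0519    0.0934]
  [  0.0435    0.1124    1.1156    0.1117    0.0395    0.0934]
  [  0.0846    0.0609    0.0356    1.0679    0.1674    0.0459]
  [  0.1050    0.1923    0.0670    0.1448    1.1676    0.1854]
  [  0.1385    0.1335    0.1525    0.2075    0.1010    1.1918]
Total output x = L · d:
  x_0 = 1.0991·63 + 0.1698·27 + 0.1746·19 + 0.1869·89 + 0.1362·41 + 0.0952·60 = 105.0743
  x_1 = 0.0348·63 + 1.0732·27 + 0.1323·19 + 0.1297·89 + 0.0519·41 + 0.0934·60 = 52.9513
  x_2 = 0.0435·63 + 0.1124·27 + 1.1156·19 + 0.1117·89 + 0.0395·41 + 0.0934·60 = 44.1414
  x_3 = 0.0846·63 + 0.0609·27 + 0.0356·19 + 1.0679·89 + 0.1674·41 + 0.0459·60 = 112.3124
  x_4 = 0.1050·63 + 0.1923·27 + 0.0670·19 + 0.1448·89 + 1.1676·41 + 0.1854·60 = 84.9590
  x_5 = 0.1385·63 + 0.1335·27 + 0.1525·19 + 0.2075·89 + 0.1010·41 + 1.1918·60 = 109.3505
Δx_4 = L[4,0] · Δd_0 = 0.1050 · 12 = 1.2599

1.2599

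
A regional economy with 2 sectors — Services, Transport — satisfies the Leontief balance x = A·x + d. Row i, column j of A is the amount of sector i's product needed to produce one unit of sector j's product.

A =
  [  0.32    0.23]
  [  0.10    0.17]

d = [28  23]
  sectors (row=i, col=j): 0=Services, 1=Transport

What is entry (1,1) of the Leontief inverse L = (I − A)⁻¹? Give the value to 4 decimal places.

Form M = I − A:
  [  0.68   -0.23]
  [ -0.10    0.83]
Leontief inverse L = M⁻¹:
  [  1.5331    0.4248]
  [  0.1847    1.2560]
Total output x = L · d:
  x_0 = 1.5331·28 + 0.4248·23 = 52.6967
  x_1 = 0.1847·28 + 1.2560·23 = 34.0598

L[1,1] = 1.2560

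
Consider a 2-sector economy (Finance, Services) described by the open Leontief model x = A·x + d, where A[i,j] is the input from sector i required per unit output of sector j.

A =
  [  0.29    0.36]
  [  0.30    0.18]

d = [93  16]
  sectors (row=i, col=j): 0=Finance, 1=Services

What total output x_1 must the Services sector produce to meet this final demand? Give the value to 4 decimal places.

Form M = I − A:
  [  0.71   -0.36]
  [ -0.30    0.82]
Leontief inverse L = M⁻¹:
  [  1.7292    0.7592]
  [  0.6326    1.4973]
Total output x = L · d:
  x_0 = 1.7292·93 + 0.7592·16 = 172.9650
  x_1 = 0.6326·93 + 1.4973·16 = 82.7921

82.7921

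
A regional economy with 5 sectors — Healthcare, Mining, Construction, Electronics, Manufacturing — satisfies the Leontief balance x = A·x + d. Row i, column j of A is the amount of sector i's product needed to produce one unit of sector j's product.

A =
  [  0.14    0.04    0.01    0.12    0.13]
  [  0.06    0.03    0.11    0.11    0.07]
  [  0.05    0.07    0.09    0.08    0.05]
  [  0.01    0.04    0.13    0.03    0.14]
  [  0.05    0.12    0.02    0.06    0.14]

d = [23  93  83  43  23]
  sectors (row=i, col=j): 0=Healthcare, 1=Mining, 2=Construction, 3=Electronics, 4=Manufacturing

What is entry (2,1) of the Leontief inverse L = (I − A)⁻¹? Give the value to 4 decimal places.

Form M = I − A:
  [  0.86   -0.04   -0.01   -0.12   -0.13]
  [ -0.06    0.97   -0.11   -0.11   -0.07]
  [ -0.05   -0.07    0.91   -0.08   -0.05]
  [ -0.01   -0.04   -0.13    0.97   -0.14]
  [ -0.05   -0.12   -0.02   -0.06    0.86]
Leontief inverse L = M⁻¹:
  [  1.1867    0.0869    0.0533    0.1745    0.2180]
  [  0.0933    1.0690    0.1552    0.1539    0.1352]
  [  0.0806    0.1032    1.1320    0.1216    0.1062]
  [  0.0394    0.0822    0.1677    1.0711    0.1968]
  [  0.0866    0.1624    0.0628    0.1092    1.2105]
Total output x = L · d:
  x_0 = 1.1867·23 + 0.0869·93 + 0.0533·83 + 0.1745·43 + 0.2180·23 = 52.3187
  x_1 = 0.0933·23 + 1.0690·93 + 0.1552·83 + 0.1539·43 + 0.1352·23 = 124.1776
  x_2 = 0.0806·23 + 0.1032·93 + 1.1320·83 + 0.1216·43 + 0.1062·23 = 113.0715
  x_3 = 0.0394·23 + 0.0822·93 + 0.1677·83 + 1.0711·43 + 0.1968·23 = 73.0589
  x_4 = 0.0866·23 + 0.1624·93 + 0.0628·83 + 0.1092·43 + 1.2105·23 = 54.8398

L[2,1] = 0.1032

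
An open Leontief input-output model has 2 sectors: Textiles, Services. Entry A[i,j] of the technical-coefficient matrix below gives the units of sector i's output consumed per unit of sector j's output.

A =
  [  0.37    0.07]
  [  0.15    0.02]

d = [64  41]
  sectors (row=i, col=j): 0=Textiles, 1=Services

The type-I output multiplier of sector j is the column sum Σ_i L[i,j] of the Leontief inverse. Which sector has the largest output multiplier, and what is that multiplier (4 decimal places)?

Textiles (1.8619)

Form M = I − A:
  [  0.63   -0.07]
  [ -0.15    0.98]
Leontief inverse L = M⁻¹:
  [  1.6148    0.1153]
  [  0.2472    1.0381]
Total output x = L · d:
  x_0 = 1.6148·64 + 0.1153·41 = 108.0738
  x_1 = 0.2472·64 + 1.0381·41 = 58.3786
Output multipliers (column sums of L):
  Textiles: 1.8619
  Services: 1.1534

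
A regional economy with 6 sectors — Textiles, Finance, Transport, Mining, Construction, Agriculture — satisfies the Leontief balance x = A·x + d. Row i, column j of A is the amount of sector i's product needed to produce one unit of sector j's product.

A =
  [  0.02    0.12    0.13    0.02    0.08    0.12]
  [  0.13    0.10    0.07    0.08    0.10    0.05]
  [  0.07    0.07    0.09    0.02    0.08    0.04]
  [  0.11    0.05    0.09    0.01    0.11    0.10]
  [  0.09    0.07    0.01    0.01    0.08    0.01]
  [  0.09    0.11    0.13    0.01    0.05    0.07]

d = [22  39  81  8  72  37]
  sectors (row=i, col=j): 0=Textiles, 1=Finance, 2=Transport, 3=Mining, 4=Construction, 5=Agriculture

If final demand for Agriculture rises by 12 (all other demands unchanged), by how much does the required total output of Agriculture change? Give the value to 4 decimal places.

Form M = I − A:
  [  0.98   -0.12   -0.13   -0.02   -0.08   -0.12]
  [ -0.13    0.90   -0.07   -0.08   -0.10   -0.05]
  [ -0.07   -0.07    0.91   -0.02   -0.08   -0.04]
  [ -0.11   -0.05   -0.09    0.99   -0.11   -0.10]
  [ -0.09   -0.07   -0.01   -0.01    0.92   -0.01]
  [ -0.09   -0.11   -0.13   -0.01   -0.05    0.93]
Leontief inverse L = M⁻¹:
  [  1.0949    0.1961    0.2014    0.0452    0.1485    0.1669]
  [  0.2059    1.1833    0.1485    0.1057    0.1780    0.1098]
  [  0.1219    0.1270    1.1423    0.0379    0.1325    0.0772]
  [  0.1731    0.1244    0.1593    1.0301    0.1737    0.1485]
  [  0.1277    0.1139    0.0473    0.0244    1.1196    0.0393]
  [  0.1561    0.1841    0.2010    0.0346    0.1160    1.1189]
Total output x = L · d:
  x_0 = 1.0949·22 + 0.1961·39 + 0.2014·81 + 0.0452·8 + 0.1485·72 + 0.1669·37 = 65.2847
  x_1 = 0.2059·22 + 1.1833·39 + 0.1485·81 + 0.1057·8 + 0.1780·72 + 0.1098·37 = 80.4359
  x_2 = 0.1219·22 + 0.1270·39 + 1.1423·81 + 0.0379·8 + 0.1325·72 + 0.0772·37 = 112.8587
  x_3 = 0.1731·22 + 0.1244·39 + 0.1593·81 + 1.0301·8 + 0.1737·72 + 0.1485·37 = 47.7994
  x_4 = 0.1277·22 + 0.1139·39 + 0.0473·81 + 0.0244·8 + 1.1196·72 + 0.0393·37 = 93.3500
  x_5 = 0.1561·22 + 0.1841·39 + 0.2010·81 + 0.0346·8 + 0.1160·72 + 1.1189·37 = 76.9255
Δx_5 = L[5,5] · Δd_5 = 1.1189 · 12 = 13.4270

13.4270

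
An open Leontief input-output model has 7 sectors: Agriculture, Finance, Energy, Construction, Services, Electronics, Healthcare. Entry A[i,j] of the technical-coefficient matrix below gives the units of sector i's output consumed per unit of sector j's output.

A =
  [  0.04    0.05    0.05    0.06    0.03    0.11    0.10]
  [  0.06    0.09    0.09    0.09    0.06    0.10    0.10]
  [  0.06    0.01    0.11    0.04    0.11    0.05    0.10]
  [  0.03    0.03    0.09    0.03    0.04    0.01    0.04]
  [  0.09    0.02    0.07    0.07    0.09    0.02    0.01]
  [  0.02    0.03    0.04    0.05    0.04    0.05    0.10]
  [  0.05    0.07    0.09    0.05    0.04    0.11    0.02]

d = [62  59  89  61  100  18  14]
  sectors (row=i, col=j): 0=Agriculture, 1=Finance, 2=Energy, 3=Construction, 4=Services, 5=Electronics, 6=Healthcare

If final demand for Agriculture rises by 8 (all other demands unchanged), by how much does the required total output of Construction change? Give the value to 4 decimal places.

0.4423

Form M = I − A:
  [  0.96   -0.05   -0.05   -0.06   -0.03   -0.11   -0.10]
  [ -0.06    0.91   -0.09   -0.09   -0.06   -0.10   -0.10]
  [ -0.06   -0.01    0.89   -0.04   -0.11   -0.05   -0.10]
  [ -0.03   -0.03   -0.09    0.97   -0.04   -0.01   -0.04]
  [ -0.09   -0.02   -0.07   -0.07    0.91   -0.02   -0.01]
  [ -0.02   -0.03   -0.04   -0.05   -0.04    0.95   -0.10]
  [ -0.05   -0.07   -0.09   -0.05   -0.04   -0.11    0.98]
Leontief inverse L = M⁻¹:
  [  1.0744    0.0818    0.1066    0.0995    0.0716    0.1585    0.1498]
  [  0.1092    1.1325    0.1690    0.1446    0.1197    0.1642    0.1678]
  [  0.1036    0.0397    1.1742    0.0831    0.1626    0.0996    0.1497]
  [  0.0553    0.0476    0.1292    1.0550    0.0718    0.0391    0.0715]
  [  0.1229    0.0420    0.1180    0.1033    1.1292    0.0555    0.0503]
  [  0.0475    0.0538    0.0842    0.0795    0.0724    1.0861    0.1337]
  [  0.0853    0.0989    0.1462    0.0900    0.0850    0.1551    1.0745]
Total output x = L · d:
  x_0 = 1.0744·62 + 0.0818·59 + 0.1066·89 + 0.0995·61 + 0.0716·100 + 0.1585·18 + 0.1498·14 = 99.1090
  x_1 = 0.1092·62 + 1.1325·59 + 0.1690·89 + 0.1446·61 + 0.1197·100 + 0.1642·18 + 0.1678·14 = 114.7230
  x_2 = 0.1036·62 + 0.0397·59 + 1.1742·89 + 0.0831·61 + 0.1626·100 + 0.0996·18 + 0.1497·14 = 138.4855
  x_3 = 0.0553·62 + 0.0476·59 + 0.1292·89 + 1.0550·61 + 0.0718·100 + 0.0391·18 + 0.0715·14 = 90.9784
  x_4 = 0.1229·62 + 0.0420·59 + 0.1180·89 + 0.1033·61 + 1.1292·100 + 0.0555·18 + 0.0503·14 = 141.5152
  x_5 = 0.0475·62 + 0.0538·59 + 0.0842·89 + 0.0795·61 + 0.0724·100 + 1.0861·18 + 0.1337·14 = 47.1253
  x_6 = 0.0853·62 + 0.0989·59 + 0.1462·89 + 0.0900·61 + 0.0850·100 + 0.1551·18 + 1.0745·14 = 55.9623
Δx_3 = L[3,0] · Δd_0 = 0.0553 · 8 = 0.4423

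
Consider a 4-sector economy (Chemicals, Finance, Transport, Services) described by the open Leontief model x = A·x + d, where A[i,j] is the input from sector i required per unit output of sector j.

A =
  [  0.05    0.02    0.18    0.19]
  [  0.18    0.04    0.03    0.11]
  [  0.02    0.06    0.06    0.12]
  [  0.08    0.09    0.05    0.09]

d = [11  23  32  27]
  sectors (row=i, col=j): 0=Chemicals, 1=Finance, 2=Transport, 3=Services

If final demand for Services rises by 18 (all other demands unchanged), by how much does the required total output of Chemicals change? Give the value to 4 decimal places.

Form M = I − A:
  [  0.95   -0.02   -0.18   -0.19]
  [ -0.18    0.96   -0.03   -0.11]
  [ -0.02   -0.06    0.94   -0.12]
  [ -0.08   -0.09   -0.05    0.91]
Leontief inverse L = M⁻¹:
  [  1.0914    0.0616    0.2250    0.2650]
  [  0.2201    1.0691    0.0862    0.1866]
  [  0.0527    0.0843    1.0853    0.1643]
  [  0.1206    0.1158    0.0879    1.1497]
Total output x = L · d:
  x_0 = 1.0914·11 + 0.0616·23 + 0.2250·32 + 0.2650·27 = 27.7793
  x_1 = 0.2201·11 + 1.0691·23 + 0.0862·32 + 0.1866·27 = 34.8061
  x_2 = 0.0527·11 + 0.0843·23 + 1.0853·32 + 0.1643·27 = 41.6866
  x_3 = 0.1206·11 + 0.1158·23 + 0.0879·32 + 1.1497·27 = 37.8453
Δx_0 = L[0,3] · Δd_3 = 0.2650 · 18 = 4.7699

4.7699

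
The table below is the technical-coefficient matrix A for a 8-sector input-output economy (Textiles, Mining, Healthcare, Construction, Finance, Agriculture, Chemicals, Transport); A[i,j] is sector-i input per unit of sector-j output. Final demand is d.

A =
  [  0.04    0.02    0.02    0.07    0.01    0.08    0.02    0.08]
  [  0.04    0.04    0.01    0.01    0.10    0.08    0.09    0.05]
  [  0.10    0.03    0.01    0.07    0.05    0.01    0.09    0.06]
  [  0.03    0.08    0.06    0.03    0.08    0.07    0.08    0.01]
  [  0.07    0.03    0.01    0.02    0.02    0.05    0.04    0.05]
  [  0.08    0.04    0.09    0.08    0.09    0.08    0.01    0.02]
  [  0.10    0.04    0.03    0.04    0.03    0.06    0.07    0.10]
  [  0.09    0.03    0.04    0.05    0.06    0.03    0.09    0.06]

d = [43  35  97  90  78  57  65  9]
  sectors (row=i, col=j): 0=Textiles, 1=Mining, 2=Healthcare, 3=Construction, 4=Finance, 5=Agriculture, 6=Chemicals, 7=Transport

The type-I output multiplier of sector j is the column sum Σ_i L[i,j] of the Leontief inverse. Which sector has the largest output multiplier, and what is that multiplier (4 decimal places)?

Form M = I − A:
  [  0.96   -0.02   -0.02   -0.07   -0.01   -0.08   -0.02   -0.08]
  [ -0.04    0.96   -0.01   -0.01   -0.10   -0.08   -0.09   -0.05]
  [ -0.10   -0.03    0.99   -0.07   -0.05   -0.01   -0.09   -0.06]
  [ -0.03   -0.08   -0.06    0.97   -0.08   -0.07   -0.08   -0.01]
  [ -0.07   -0.03   -0.01   -0.02    0.98   -0.05   -0.04   -0.05]
  [ -0.08   -0.04   -0.09   -0.08   -0.09    0.92   -0.01   -0.02]
  [ -0.10   -0.04   -0.03   -0.04   -0.03   -0.06    0.93   -0.10]
  [ -0.09   -0.03   -0.04   -0.05   -0.06   -0.03   -0.09    0.94]
Leontief inverse L = M⁻¹:
  [  1.0801    0.0441    0.0453    0.1000    0.0449    0.1154    0.0542    0.1088]
  [  0.0914    1.0658    0.0353    0.0430    0.1358    0.1230    0.1282    0.0907]
  [  0.1471    0.0574    1.0337    0.1026    0.0837    0.0533    0.1316    0.1022]
  [  0.0826    0.1083    0.0847    1.0638    0.1205    0.1147    0.1234    0.0515]
  [  0.1036    0.0481    0.0284    0.0450    1.0457    0.0807    0.0669    0.0781]
  [  0.1344    0.0719    0.1188    0.1203    0.1336    1.1282    0.0555    0.0611]
  [  0.1557    0.0696    0.0590    0.0802    0.0713    0.1078    1.1163    0.1464]
  [  0.1428    0.0585    0.0652    0.0863    0.0964    0.0748    0.1344    1.1052]
Total output x = L · d:
  x_0 = 1.0801·43 + 0.0441·35 + 0.0453·97 + 0.1000·90 + 0.0449·78 + 0.1154·57 + 0.0542·65 + 0.1088·9 = 75.9593
  x_1 = 0.0914·43 + 1.0658·35 + 0.0353·97 + 0.0430·90 + 0.1358·78 + 0.1230·57 + 0.1282·65 + 0.0907·9 = 75.2803
  x_2 = 0.1471·43 + 0.0574·35 + 1.0337·97 + 0.1026·90 + 0.0837·78 + 0.0533·57 + 0.1316·65 + 0.1022·9 = 136.8805
  x_3 = 0.0826·43 + 0.1083·35 + 0.0847·97 + 1.0638·90 + 0.1205·78 + 0.1147·57 + 0.1234·65 + 0.0515·9 = 135.7255
  x_4 = 0.1036·43 + 0.0481·35 + 0.0284·97 + 0.0450·90 + 1.0457·78 + 0.0807·57 + 0.0669·65 + 0.0781·9 = 104.1621
  x_5 = 0.1344·43 + 0.0719·35 + 0.1188·97 + 0.1203·90 + 0.1336·78 + 1.1282·57 + 0.0555·65 + 0.0611·9 = 109.5339
  x_6 = 0.1557·43 + 0.0696·35 + 0.0590·97 + 0.0802·90 + 0.0713·78 + 0.1078·57 + 1.1163·65 + 0.1464·9 = 107.6495
  x_7 = 0.1428·43 + 0.0585·35 + 0.0652·97 + 0.0863·90 + 0.0964·78 + 0.0748·57 + 0.1344·65 + 1.1052·9 = 52.7451
Output multipliers (column sums of L):
  Textiles: 1.9378
  Mining: 1.5237
  Healthcare: 1.4704
  Construction: 1.6411
  Finance: 1.7320
  Agriculture: 1.7979
  Chemicals: 1.8105
  Transport: 1.7441

Textiles (1.9378)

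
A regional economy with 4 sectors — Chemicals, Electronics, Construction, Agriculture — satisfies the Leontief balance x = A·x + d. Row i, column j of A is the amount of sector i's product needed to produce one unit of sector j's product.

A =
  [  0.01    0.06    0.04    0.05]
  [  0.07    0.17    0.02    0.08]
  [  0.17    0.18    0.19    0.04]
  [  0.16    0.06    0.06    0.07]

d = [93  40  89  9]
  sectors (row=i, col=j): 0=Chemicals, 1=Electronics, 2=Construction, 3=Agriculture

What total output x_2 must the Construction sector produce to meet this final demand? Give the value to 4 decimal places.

148.5582

Form M = I − A:
  [  0.99   -0.06   -0.04   -0.05]
  [ -0.07    0.83   -0.02   -0.08]
  [ -0.17   -0.18    0.81   -0.04]
  [ -0.16   -0.06   -0.06    0.93]
Leontief inverse L = M⁻¹:
  [  1.0374    0.0924    0.0584    0.0662]
  [  0.1131    1.2309    0.0444    0.1139]
  [  0.2528    0.2986    1.2614    0.0935]
  [  0.2021    0.1146    0.0943    1.1000]
Total output x = L · d:
  x_0 = 1.0374·93 + 0.0924·40 + 0.0584·89 + 0.0662·9 = 105.9690
  x_1 = 0.1131·93 + 1.2309·40 + 0.0444·89 + 0.1139·9 = 64.7259
  x_2 = 0.2528·93 + 0.2986·40 + 1.2614·89 + 0.0935·9 = 148.5582
  x_3 = 0.2021·93 + 0.1146·40 + 0.0943·89 + 1.1000·9 = 41.6689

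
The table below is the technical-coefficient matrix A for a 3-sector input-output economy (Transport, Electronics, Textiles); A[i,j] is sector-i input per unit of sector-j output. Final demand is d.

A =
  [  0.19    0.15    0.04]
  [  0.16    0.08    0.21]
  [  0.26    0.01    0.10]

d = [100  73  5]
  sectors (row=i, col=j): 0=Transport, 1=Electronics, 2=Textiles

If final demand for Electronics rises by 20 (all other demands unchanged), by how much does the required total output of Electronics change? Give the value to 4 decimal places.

22.8288

Form M = I − A:
  [  0.81   -0.15   -0.04]
  [ -0.16    0.92   -0.21]
  [ -0.26   -0.01    0.90]
Leontief inverse L = M⁻¹:
  [  1.3119    0.2151    0.1085]
  [  0.3155    1.1414    0.2804]
  [  0.3825    0.0748    1.1456]
Total output x = L · d:
  x_0 = 1.3119·100 + 0.2151·73 + 0.1085·5 = 147.4302
  x_1 = 0.3155·100 + 1.1414·73 + 0.2804·5 = 116.2727
  x_2 = 0.3825·100 + 0.0748·73 + 1.1456·5 = 49.4384
Δx_1 = L[1,1] · Δd_1 = 1.1414 · 20 = 22.8288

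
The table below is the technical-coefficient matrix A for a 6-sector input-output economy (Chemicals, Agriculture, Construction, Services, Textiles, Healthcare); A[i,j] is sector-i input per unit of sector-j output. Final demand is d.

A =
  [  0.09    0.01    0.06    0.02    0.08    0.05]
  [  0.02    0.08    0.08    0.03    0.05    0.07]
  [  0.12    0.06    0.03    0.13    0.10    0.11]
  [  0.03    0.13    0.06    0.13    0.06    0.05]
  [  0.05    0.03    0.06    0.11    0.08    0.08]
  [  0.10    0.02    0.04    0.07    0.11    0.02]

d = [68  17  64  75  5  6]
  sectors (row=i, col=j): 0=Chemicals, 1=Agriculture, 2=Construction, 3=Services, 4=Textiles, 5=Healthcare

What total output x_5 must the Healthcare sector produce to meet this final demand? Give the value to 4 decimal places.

Form M = I − A:
  [  0.91   -0.01   -0.06   -0.02   -0.08   -0.05]
  [ -0.02    0.92   -0.08   -0.03   -0.05   -0.07]
  [ -0.12   -0.06    0.97   -0.13   -0.10   -0.11]
  [ -0.03   -0.13   -0.06    0.87   -0.06   -0.05]
  [ -0.05   -0.03   -0.06   -0.11    0.92   -0.08]
  [ -0.10   -0.02   -0.04   -0.07   -0.11    0.98]
Leontief inverse L = M⁻¹:
  [  1.1291    0.0326    0.0875    0.0624    0.1235    0.0830]
  [  0.0584    1.1110    0.1103    0.0767    0.0952    0.1064]
  [  0.1791    0.1105    1.0811    0.2043    0.1719    0.1628]
  [  0.0747    0.1827    0.1050    1.1960    0.1177    0.0993]
  [  0.0960    0.0715    0.0978    0.1728    1.1357    0.1225]
  [  0.1398    0.0516    0.0738    0.1211    0.1574    1.0585]
Total output x = L · d:
  x_0 = 1.1291·68 + 0.0326·17 + 0.0875·64 + 0.0624·75 + 0.1235·5 + 0.0830·6 = 88.7302
  x_1 = 0.0584·68 + 1.1110·17 + 0.1103·64 + 0.0767·75 + 0.0952·5 + 0.1064·6 = 36.7853
  x_2 = 0.1791·68 + 0.1105·17 + 1.0811·64 + 0.2043·75 + 0.1719·5 + 0.1628·6 = 100.4034
  x_3 = 0.0747·68 + 0.1827·17 + 0.1050·64 + 1.1960·75 + 0.1177·5 + 0.0993·6 = 105.7900
  x_4 = 0.0960·68 + 0.0715·17 + 0.0978·64 + 0.1728·75 + 1.1357·5 + 0.1225·6 = 33.3776
  x_5 = 0.1398·68 + 0.0516·17 + 0.0738·64 + 0.1211·75 + 0.1574·5 + 1.0585·6 = 31.3283

31.3283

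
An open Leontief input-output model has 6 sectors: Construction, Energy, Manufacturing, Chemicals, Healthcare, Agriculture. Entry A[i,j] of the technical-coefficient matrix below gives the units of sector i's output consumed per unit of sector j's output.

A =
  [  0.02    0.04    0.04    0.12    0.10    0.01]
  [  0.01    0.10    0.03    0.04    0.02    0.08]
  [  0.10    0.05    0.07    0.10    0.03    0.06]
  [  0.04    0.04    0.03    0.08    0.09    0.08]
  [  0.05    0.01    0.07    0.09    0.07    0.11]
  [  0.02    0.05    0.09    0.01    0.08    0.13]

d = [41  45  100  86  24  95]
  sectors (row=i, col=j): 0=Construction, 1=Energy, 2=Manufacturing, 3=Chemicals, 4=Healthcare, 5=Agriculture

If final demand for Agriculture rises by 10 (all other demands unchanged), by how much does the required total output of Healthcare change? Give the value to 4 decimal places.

Form M = I − A:
  [  0.98   -0.04   -0.04   -0.12   -0.10   -0.01]
  [ -0.01    0.90   -0.03   -0.04   -0.02   -0.08]
  [ -0.10   -0.05    0.93   -0.10   -0.03   -0.06]
  [ -0.04   -0.04   -0.03    0.92   -0.09   -0.08]
  [ -0.05   -0.01   -0.07   -0.09    0.93   -0.11]
  [ -0.02   -0.05   -0.09   -0.01   -0.08    0.87]
Leontief inverse L = M⁻¹:
  [  1.0425    0.0617    0.0674    0.1599    0.1357    0.0542]
  [  0.0243    1.1252    0.0543    0.0637    0.0450    0.1190]
  [  0.1255    0.0803    1.1041    0.1483    0.0745    0.1080]
  [  0.0620    0.0647    0.0632    1.1188    0.1296    0.1303]
  [  0.0772    0.0370    0.1088    0.1344    1.1151    0.1651]
  [  0.0462    0.0785    0.1296    0.0479    0.1174    1.1854]
Total output x = L · d:
  x_0 = 1.0425·41 + 0.0617·45 + 0.0674·100 + 0.1599·86 + 0.1357·24 + 0.0542·95 = 74.4131
  x_1 = 0.0243·41 + 1.1252·45 + 0.0543·100 + 0.0637·86 + 0.0450·24 + 0.1190·95 = 74.9245
  x_2 = 0.1255·41 + 0.0803·45 + 1.1041·100 + 0.1483·86 + 0.0745·24 + 0.1080·95 = 143.9820
  x_3 = 0.0620·41 + 0.0647·45 + 0.0632·100 + 1.1188·86 + 0.1296·24 + 0.1303·95 = 123.4807
  x_4 = 0.0772·41 + 0.0370·45 + 0.1088·100 + 0.1344·86 + 1.1151·24 + 0.1651·95 = 69.7150
  x_5 = 0.0462·41 + 0.0785·45 + 0.1296·100 + 0.0479·86 + 0.1174·24 + 1.1854·95 = 137.9366
Δx_4 = L[4,5] · Δd_5 = 0.1651 · 10 = 1.6514

1.6514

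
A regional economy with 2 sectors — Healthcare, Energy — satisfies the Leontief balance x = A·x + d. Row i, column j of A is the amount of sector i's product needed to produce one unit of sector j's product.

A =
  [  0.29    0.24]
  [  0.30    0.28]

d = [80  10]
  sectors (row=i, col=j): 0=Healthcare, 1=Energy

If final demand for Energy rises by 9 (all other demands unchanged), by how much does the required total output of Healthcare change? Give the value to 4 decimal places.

Form M = I − A:
  [  0.71   -0.24]
  [ -0.30    0.72]
Leontief inverse L = M⁻¹:
  [  1.6393    0.5464]
  [  0.6831    1.6166]
Total output x = L · d:
  x_0 = 1.6393·80 + 0.5464·10 = 136.6120
  x_1 = 0.6831·80 + 1.6166·10 = 70.8106
Δx_0 = L[0,1] · Δd_1 = 0.5464 · 9 = 4.9180

4.9180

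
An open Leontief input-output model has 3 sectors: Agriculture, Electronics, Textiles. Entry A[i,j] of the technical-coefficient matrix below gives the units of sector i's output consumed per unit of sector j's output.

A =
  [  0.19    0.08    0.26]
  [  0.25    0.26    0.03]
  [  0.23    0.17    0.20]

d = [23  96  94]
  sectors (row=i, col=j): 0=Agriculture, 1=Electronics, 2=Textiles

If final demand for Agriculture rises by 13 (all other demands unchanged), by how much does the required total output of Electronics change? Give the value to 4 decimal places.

Form M = I − A:
  [  0.81   -0.08   -0.26]
  [ -0.25    0.74   -0.03]
  [ -0.23   -0.17    0.80]
Leontief inverse L = M⁻¹:
  [  1.4544    0.2681    0.4827]
  [  0.5127    1.4576    0.2213]
  [  0.5271    0.3868    1.4358]
Total output x = L · d:
  x_0 = 1.4544·23 + 0.2681·96 + 0.4827·94 = 104.5686
  x_1 = 0.5127·23 + 1.4576·96 + 0.2213·94 = 172.5256
  x_2 = 0.5271·23 + 0.3868·96 + 1.4358·94 = 184.2252
Δx_1 = L[1,0] · Δd_0 = 0.5127 · 13 = 6.6653

6.6653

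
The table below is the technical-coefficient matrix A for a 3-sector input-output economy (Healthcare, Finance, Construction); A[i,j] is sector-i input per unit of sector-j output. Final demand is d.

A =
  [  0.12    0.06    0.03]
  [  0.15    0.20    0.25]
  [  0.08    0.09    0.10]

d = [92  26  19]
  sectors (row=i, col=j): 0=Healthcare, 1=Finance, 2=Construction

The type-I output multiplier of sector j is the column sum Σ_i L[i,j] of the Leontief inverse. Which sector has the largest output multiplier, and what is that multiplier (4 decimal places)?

Construction (1.5917)

Form M = I − A:
  [  0.88   -0.06   -0.03]
  [ -0.15    0.80   -0.25]
  [ -0.08   -0.09    0.90]
Leontief inverse L = M⁻¹:
  [  1.1583    0.0942    0.0648]
  [  0.2574    1.3112    0.3728]
  [  0.1287    0.1395    1.1541]
Total output x = L · d:
  x_0 = 1.1583·92 + 0.0942·26 + 0.0648·19 = 110.2424
  x_1 = 0.2574·92 + 1.3112·26 + 0.3728·19 = 64.8567
  x_2 = 0.1287·92 + 0.1395·26 + 1.1541·19 = 37.3961
Output multipliers (column sums of L):
  Healthcare: 1.5444
  Finance: 1.5449
  Construction: 1.5917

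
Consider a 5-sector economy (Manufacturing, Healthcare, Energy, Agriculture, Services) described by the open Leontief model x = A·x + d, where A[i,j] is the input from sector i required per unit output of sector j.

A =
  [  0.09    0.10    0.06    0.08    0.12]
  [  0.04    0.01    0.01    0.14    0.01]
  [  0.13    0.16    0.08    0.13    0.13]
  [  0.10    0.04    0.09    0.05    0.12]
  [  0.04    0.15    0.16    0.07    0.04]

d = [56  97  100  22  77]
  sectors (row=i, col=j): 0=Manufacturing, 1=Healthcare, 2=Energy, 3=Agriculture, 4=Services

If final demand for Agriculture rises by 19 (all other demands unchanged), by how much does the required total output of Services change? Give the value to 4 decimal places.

Form M = I − A:
  [  0.91   -0.10   -0.06   -0.08   -0.12]
  [ -0.04    0.99   -0.01   -0.14   -0.01]
  [ -0.13   -0.16    0.92   -0.13   -0.13]
  [ -0.10   -0.04   -0.09    0.95   -0.12]
  [ -0.04   -0.15   -0.16   -0.07    0.96]
Leontief inverse L = M⁻¹:
  [  1.1486    0.1695    0.1231    0.1519    0.1810]
  [  0.0719    1.0377    0.0404    0.1679    0.0463]
  [  0.2120    0.2514    1.1635    0.2300    0.2154]
  [  0.1574    0.1131    0.1522    1.1167    0.1811]
  [  0.1059    0.2193    0.2165    0.1523    1.1055]
Total output x = L · d:
  x_0 = 1.1486·56 + 0.1695·97 + 0.1231·100 + 0.1519·22 + 0.1810·77 = 110.3448
  x_1 = 0.0719·56 + 1.0377·97 + 0.0404·100 + 0.1679·22 + 0.0463·77 = 115.9810
  x_2 = 0.2120·56 + 0.2514·97 + 1.1635·100 + 0.2300·22 + 0.2154·77 = 174.2513
  x_3 = 0.1574·56 + 0.1131·97 + 0.1522·100 + 1.1167·22 + 0.1811·77 = 73.5115
  x_4 = 0.1059·56 + 0.2193·97 + 0.2165·100 + 0.1523·22 + 1.1055·77 = 137.3302
Δx_4 = L[4,3] · Δd_3 = 0.1523 · 19 = 2.8941

2.8941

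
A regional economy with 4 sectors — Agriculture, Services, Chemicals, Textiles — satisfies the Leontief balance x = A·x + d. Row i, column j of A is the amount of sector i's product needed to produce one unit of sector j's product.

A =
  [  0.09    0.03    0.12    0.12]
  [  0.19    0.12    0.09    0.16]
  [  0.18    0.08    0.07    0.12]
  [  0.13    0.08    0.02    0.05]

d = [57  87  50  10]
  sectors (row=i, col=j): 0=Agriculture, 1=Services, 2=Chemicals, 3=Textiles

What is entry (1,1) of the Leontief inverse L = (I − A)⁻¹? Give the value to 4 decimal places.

L[1,1] = 1.1854

Form M = I − A:
  [  0.91   -0.03   -0.12   -0.12]
  [ -0.19    0.88   -0.09   -0.16]
  [ -0.18   -0.08    0.93   -0.12]
  [ -0.13   -0.08   -0.02    0.95]
Leontief inverse L = M⁻¹:
  [  1.1715    0.0711    0.1619    0.1804]
  [  0.3165    1.1854    0.1612    0.2600]
  [  0.2789    0.1302    1.1281    0.1997]
  [  0.1928    0.1123    0.0595    1.1034]
Total output x = L · d:
  x_0 = 1.1715·57 + 0.0711·87 + 0.1619·50 + 0.1804·10 = 82.8601
  x_1 = 0.3165·57 + 1.1854·87 + 0.1612·50 + 0.2600·10 = 131.8330
  x_2 = 0.2789·57 + 0.1302·87 + 1.1281·50 + 0.1997·10 = 85.6277
  x_3 = 0.1928·57 + 0.1123·87 + 0.0595·50 + 1.1034·10 = 34.7695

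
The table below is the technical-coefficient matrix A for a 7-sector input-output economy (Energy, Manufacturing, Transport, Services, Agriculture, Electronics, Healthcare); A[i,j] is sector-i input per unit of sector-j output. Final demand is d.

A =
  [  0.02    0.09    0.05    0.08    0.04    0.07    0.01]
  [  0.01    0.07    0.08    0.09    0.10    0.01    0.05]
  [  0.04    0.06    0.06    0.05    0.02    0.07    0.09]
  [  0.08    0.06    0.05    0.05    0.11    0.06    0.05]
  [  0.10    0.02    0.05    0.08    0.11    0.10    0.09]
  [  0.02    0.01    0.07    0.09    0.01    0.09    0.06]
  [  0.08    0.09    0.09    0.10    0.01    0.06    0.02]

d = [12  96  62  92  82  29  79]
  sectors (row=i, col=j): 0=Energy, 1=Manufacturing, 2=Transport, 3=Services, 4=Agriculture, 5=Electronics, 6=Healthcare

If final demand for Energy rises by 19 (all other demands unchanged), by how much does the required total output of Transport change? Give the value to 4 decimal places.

Form M = I − A:
  [  0.98   -0.09   -0.05   -0.08   -0.04   -0.07   -0.01]
  [ -0.01    0.93   -0.08   -0.09   -0.10   -0.01   -0.05]
  [ -0.04   -0.06    0.94   -0.05   -0.02   -0.07   -0.09]
  [ -0.08   -0.06   -0.05    0.95   -0.11   -0.06   -0.05]
  [ -0.10   -0.02   -0.05   -0.08    0.89   -0.10   -0.09]
  [ -0.02   -0.01   -0.07   -0.09   -0.01    0.91   -0.06]
  [ -0.08   -0.09   -0.09   -0.10   -0.01   -0.06    0.98]
Leontief inverse L = M⁻¹:
  [  1.0498    0.1229    0.0898    0.1267    0.0804    0.1092    0.0458]
  [  0.0523    1.1107    0.1262    0.1442    0.1495    0.0580    0.0934]
  [  0.0724    0.0993    1.1047    0.1020    0.0545    0.1126    0.1244]
  [  0.1223    0.1039    0.1006    1.1123    0.1593    0.1153    0.0942]
  [  0.1514    0.0721    0.1102    0.1541    1.1635    0.1682    0.1404]
  [  0.0505    0.0425    0.1086    0.1342    0.0398    1.1309    0.0924]
  [  0.1143    0.1351    0.1384    0.1562    0.0559    0.1073    1.0609]
Total output x = L · d:
  x_0 = 1.0498·12 + 0.1229·96 + 0.0898·62 + 0.1267·92 + 0.0804·82 + 0.1092·29 + 0.0458·79 = 55.0022
  x_1 = 0.0523·12 + 1.1107·96 + 0.1262·62 + 0.1442·92 + 0.1495·82 + 0.0580·29 + 0.0934·79 = 149.6638
  x_2 = 0.0724·12 + 0.0993·96 + 1.1047·62 + 0.1020·92 + 0.0545·82 + 0.1126·29 + 0.1244·79 = 105.8363
  x_3 = 0.1223·12 + 0.1039·96 + 0.1006·62 + 1.1123·92 + 0.1593·82 + 0.1153·29 + 0.0942·79 = 143.8558
  x_4 = 0.1514·12 + 0.0721·96 + 0.1102·62 + 0.1541·92 + 1.1635·82 + 0.1682·29 + 0.1404·79 = 141.1222
  x_5 = 0.0505·12 + 0.0425·96 + 0.1086·62 + 0.1342·92 + 0.0398·82 + 1.1309·29 + 0.0924·79 = 67.1332
  x_6 = 0.1143·12 + 0.1351·96 + 0.1384·62 + 0.1562·92 + 0.0559·82 + 0.1073·29 + 1.0609·79 = 128.7959
Δx_2 = L[2,0] · Δd_0 = 0.0724 · 19 = 1.3764

1.3764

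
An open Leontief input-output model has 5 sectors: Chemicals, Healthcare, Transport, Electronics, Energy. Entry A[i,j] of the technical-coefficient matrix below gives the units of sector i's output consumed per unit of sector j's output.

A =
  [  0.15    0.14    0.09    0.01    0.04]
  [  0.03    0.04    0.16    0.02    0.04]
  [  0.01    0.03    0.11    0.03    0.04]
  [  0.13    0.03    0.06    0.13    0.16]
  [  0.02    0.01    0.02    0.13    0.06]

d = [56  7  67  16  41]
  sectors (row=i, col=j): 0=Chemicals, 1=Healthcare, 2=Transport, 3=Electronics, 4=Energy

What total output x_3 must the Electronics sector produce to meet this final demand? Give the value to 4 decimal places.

47.0535

Form M = I − A:
  [  0.85   -0.14   -0.09   -0.01   -0.04]
  [ -0.03    0.96   -0.16   -0.02   -0.04]
  [ -0.01   -0.03    0.89   -0.03   -0.04]
  [ -0.13   -0.03   -0.06    0.87   -0.16]
  [ -0.02   -0.01   -0.02   -0.13    0.94]
Leontief inverse L = M⁻¹:
  [  1.1915    0.1805    0.1568    0.0338    0.0708]
  [  0.0474    1.0567    0.1989    0.0410    0.0624]
  [  0.0238    0.0412    1.1381    0.0494    0.0596]
  [  0.1910    0.0710    0.1172    1.1900    0.2187]
  [  0.0528    0.0258    0.0459    0.1668    1.0975]
Total output x = L · d:
  x_0 = 1.1915·56 + 0.1805·7 + 0.1568·67 + 0.0338·16 + 0.0708·41 = 81.9393
  x_1 = 0.0474·56 + 1.0567·7 + 0.1989·67 + 0.0410·16 + 0.0624·41 = 26.5950
  x_2 = 0.0238·56 + 0.0412·7 + 1.1381·67 + 0.0494·16 + 0.0596·41 = 81.1055
  x_3 = 0.1910·56 + 0.0710·7 + 0.1172·67 + 1.1900·16 + 0.2187·41 = 47.0535
  x_4 = 0.0528·56 + 0.0258·7 + 0.0459·67 + 0.1668·16 + 1.0975·41 = 53.8764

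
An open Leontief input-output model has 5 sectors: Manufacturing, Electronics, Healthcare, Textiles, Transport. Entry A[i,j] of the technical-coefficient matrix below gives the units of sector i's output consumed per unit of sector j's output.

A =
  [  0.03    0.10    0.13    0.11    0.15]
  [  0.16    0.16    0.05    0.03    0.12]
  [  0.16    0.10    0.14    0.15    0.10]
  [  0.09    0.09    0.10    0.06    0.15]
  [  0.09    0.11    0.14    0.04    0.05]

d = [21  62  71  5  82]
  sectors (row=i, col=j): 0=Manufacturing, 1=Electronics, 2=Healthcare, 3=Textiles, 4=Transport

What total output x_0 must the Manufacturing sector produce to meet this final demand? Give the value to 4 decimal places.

78.8990

Form M = I − A:
  [  0.97   -0.10   -0.13   -0.11   -0.15]
  [ -0.16    0.84   -0.05   -0.03   -0.12]
  [ -0.16   -0.10    0.86   -0.15   -0.10]
  [ -0.09   -0.09   -0.10    0.94   -0.15]
  [ -0.09   -0.11   -0.14   -0.04    0.95]
Leontief inverse L = M⁻¹:
  [  1.1523    0.2231    0.2532    0.1937    0.2674]
  [  0.2724    1.2862    0.1679    0.1099    0.2405]
  [  0.3034    0.2520    1.2956    0.2612    0.2574]
  [  0.1996    0.2058    0.2170    1.1395    0.2603]
  [  0.1938    0.2159    0.2435    0.1176    1.1547]
Total output x = L · d:
  x_0 = 1.1523·21 + 0.2231·62 + 0.2532·71 + 0.1937·5 + 0.2674·82 = 78.8990
  x_1 = 0.2724·21 + 1.2862·62 + 0.1679·71 + 0.1099·5 + 0.2405·82 = 117.6514
  x_2 = 0.3034·21 + 0.2520·62 + 1.2956·71 + 0.2612·5 + 0.2574·82 = 136.3949
  x_3 = 0.1996·21 + 0.2058·62 + 0.2170·71 + 1.1395·5 + 0.2603·82 = 59.3949
  x_4 = 0.1938·21 + 0.2159·62 + 0.2435·71 + 0.1176·5 + 1.1547·82 = 130.0144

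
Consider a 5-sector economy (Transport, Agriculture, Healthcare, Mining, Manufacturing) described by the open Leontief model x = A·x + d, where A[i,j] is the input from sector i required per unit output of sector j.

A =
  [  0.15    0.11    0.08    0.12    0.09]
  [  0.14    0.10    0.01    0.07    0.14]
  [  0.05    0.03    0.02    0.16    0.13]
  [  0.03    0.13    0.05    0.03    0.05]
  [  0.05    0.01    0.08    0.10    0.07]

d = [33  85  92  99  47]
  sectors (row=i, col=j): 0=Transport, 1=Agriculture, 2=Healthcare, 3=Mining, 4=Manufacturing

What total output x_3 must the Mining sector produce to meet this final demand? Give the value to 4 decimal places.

Form M = I − A:
  [  0.85   -0.11   -0.08   -0.12   -0.09]
  [ -0.14    0.90   -0.01   -0.07   -0.14]
  [ -0.05   -0.03    0.98   -0.16   -0.13]
  [ -0.03   -0.13   -0.05    0.97   -0.05]
  [ -0.05   -0.01   -0.08   -0.10    0.93]
Leontief inverse L = M⁻¹:
  [  1.2323    0.1864    0.1273    0.2051    0.1761]
  [  0.2118    1.1614    0.0535    0.1405    0.2104]
  [  0.0929    0.0788    1.0541    0.2096    0.1795]
  [  0.0756    0.1679    0.0709    1.0744    0.1003]
  [  0.0847    0.0473    0.1057    0.1461    1.1132]
Total output x = L · d:
  x_0 = 1.2323·33 + 0.1864·85 + 0.1273·92 + 0.2051·99 + 0.1761·47 = 96.8063
  x_1 = 0.2118·33 + 1.1614·85 + 0.0535·92 + 0.1405·99 + 0.2104·47 = 134.4270
  x_2 = 0.0929·33 + 0.0788·85 + 1.0541·92 + 0.2096·99 + 0.1795·47 = 135.9241
  x_3 = 0.0756·33 + 0.1679·85 + 0.0709·92 + 1.0744·99 + 0.1003·47 = 134.3736
  x_4 = 0.0847·33 + 0.0473·85 + 0.1057·92 + 0.1461·99 + 1.1132·47 = 83.3289

134.3736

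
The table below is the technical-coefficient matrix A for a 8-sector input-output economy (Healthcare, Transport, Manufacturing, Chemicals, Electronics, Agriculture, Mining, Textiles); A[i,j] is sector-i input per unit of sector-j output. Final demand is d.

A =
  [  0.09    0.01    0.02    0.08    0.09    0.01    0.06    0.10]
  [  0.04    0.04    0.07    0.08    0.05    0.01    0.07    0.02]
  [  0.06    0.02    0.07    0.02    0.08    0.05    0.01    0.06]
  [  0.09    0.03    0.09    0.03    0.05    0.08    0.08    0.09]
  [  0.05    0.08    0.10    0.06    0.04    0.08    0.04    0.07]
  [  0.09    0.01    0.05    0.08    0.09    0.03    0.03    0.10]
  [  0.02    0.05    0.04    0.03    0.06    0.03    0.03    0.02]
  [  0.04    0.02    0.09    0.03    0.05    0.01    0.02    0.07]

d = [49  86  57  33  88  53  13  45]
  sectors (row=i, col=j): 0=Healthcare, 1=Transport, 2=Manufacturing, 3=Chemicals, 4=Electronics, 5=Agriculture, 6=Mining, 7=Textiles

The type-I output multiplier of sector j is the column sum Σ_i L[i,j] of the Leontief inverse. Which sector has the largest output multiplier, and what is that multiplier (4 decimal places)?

Form M = I − A:
  [  0.91   -0.01   -0.02   -0.08   -0.09   -0.01   -0.06   -0.10]
  [ -0.04    0.96   -0.07   -0.08   -0.05   -0.01   -0.07   -0.02]
  [ -0.06   -0.02    0.93   -0.02   -0.08   -0.05   -0.01   -0.06]
  [ -0.09   -0.03   -0.09    0.97   -0.05   -0.08   -0.08   -0.09]
  [ -0.05   -0.08   -0.10   -0.06    0.96   -0.08   -0.04   -0.07]
  [ -0.09   -0.01   -0.05   -0.08   -0.09    0.97   -0.03   -0.10]
  [ -0.02   -0.05   -0.04   -0.03   -0.06   -0.03    0.97   -0.02]
  [ -0.04   -0.02   -0.09   -0.03   -0.05   -0.01   -0.02    0.93]
Leontief inverse L = M⁻¹:
  [  1.1379    0.0373    0.0751    0.1182    0.1390    0.0417    0.0938    0.1564]
  [  0.0788    1.0627    0.1144    0.1102    0.0909    0.0379    0.0980    0.0624]
  [  0.1001    0.0409    1.1146    0.0527    0.1219    0.0755    0.0345    0.1067]
  [  0.1452    0.0578    0.1493    1.0752    0.1108    0.1127    0.1146    0.1535]
  [  0.1046    0.1070    0.1605    0.1044    1.0980    0.1133    0.0759    0.1305]
  [  0.1423    0.0372    0.1085    0.1206    0.1428    1.0638    0.0647    0.1613]
  [  0.0485    0.0676    0.0740    0.0549    0.0901    0.0500    1.0504    0.0515]
  [  0.0732    0.0379    0.1298    0.0553    0.0858    0.0322    0.0406    1.1085]
Total output x = L · d:
  x_0 = 1.1379·49 + 0.0373·86 + 0.0751·57 + 0.1182·33 + 0.1390·88 + 0.0417·53 + 0.0938·13 + 0.1564·45 = 89.8397
  x_1 = 0.0788·49 + 1.0627·86 + 0.1144·57 + 0.1102·33 + 0.0909·88 + 0.0379·53 + 0.0980·13 + 0.0624·45 = 119.5095
  x_2 = 0.1001·49 + 0.0409·86 + 1.1146·57 + 0.0527·33 + 0.1219·88 + 0.0755·53 + 0.0345·13 + 0.1067·45 = 93.6748
  x_3 = 0.1452·49 + 0.0578·86 + 0.1493·57 + 1.0752·33 + 0.1108·88 + 0.1127·53 + 0.1146·13 + 0.1535·45 = 80.1952
  x_4 = 0.1046·49 + 0.1070·86 + 0.1605·57 + 0.1044·33 + 1.0980·88 + 0.1133·53 + 0.0759·13 + 0.1305·45 = 136.4102
  x_5 = 0.1423·49 + 0.0372·86 + 0.1085·57 + 0.1206·33 + 0.1428·88 + 1.0638·53 + 0.0647·13 + 0.1613·45 = 97.3743
  x_6 = 0.0485·49 + 0.0676·86 + 0.0740·57 + 0.0549·33 + 0.0901·88 + 0.0500·53 + 1.0504·13 + 0.0515·45 = 40.7686
  x_7 = 0.0732·49 + 0.0379·86 + 0.1298·57 + 0.0553·33 + 0.0858·88 + 0.0322·53 + 0.0406·13 + 1.1085·45 = 75.7312
Output multipliers (column sums of L):
  Healthcare: 1.8306
  Transport: 1.4484
  Manufacturing: 1.9260
  Chemicals: 1.6916
  Electronics: 1.8793
  Agriculture: 1.5271
  Mining: 1.5726
  Textiles: 1.9307

Textiles (1.9307)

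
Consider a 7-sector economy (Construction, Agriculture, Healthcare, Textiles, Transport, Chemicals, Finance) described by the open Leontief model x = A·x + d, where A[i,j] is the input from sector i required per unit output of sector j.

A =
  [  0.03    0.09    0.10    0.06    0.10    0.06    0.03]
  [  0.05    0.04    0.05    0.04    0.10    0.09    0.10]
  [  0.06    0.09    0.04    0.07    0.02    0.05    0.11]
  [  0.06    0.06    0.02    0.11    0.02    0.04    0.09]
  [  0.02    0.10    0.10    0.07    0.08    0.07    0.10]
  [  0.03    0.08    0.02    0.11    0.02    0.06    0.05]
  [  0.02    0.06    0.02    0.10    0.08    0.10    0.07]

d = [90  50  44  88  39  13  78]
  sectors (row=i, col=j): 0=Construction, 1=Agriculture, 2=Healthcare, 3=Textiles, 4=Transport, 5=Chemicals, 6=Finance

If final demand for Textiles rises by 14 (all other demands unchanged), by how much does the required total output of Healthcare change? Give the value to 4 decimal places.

1.8887

Form M = I − A:
  [  0.97   -0.09   -0.10   -0.06   -0.10   -0.06   -0.03]
  [ -0.05    0.96   -0.05   -0.04   -0.10   -0.09   -0.10]
  [ -0.06   -0.09    0.96   -0.07   -0.02   -0.05   -0.11]
  [ -0.06   -0.06   -0.02    0.89   -0.02   -0.04   -0.09]
  [ -0.02   -0.10   -0.10   -0.07    0.92   -0.07   -0.10]
  [ -0.03   -0.08   -0.02   -0.11   -0.02    0.94   -0.05]
  [ -0.02   -0.06   -0.02   -0.10   -0.08   -0.10    0.93]
Leontief inverse L = M⁻¹:
  [  1.0643    0.1528    0.1416    0.1275    0.1496    0.1175    0.1023]
  [  0.0805    1.1032    0.0905    0.1112    0.1508    0.1493    0.1669]
  [  0.0905    0.1444    1.0744    0.1349    0.0691    0.1059    0.1717]
  [  0.0882    0.1092    0.0507    1.1707    0.0626    0.0887    0.1454]
  [  0.0583    0.1695    0.1431    0.1496    1.1368    0.1378    0.1812]
  [  0.0570    0.1245    0.0470    0.1656    0.0572    1.1041    0.1023]
  [  0.0507    0.1173    0.0548    0.1694    0.1251    0.1546    1.1341]
Total output x = L · d:
  x_0 = 1.0643·90 + 0.1528·50 + 0.1416·44 + 0.1275·88 + 0.1496·39 + 0.1175·13 + 0.1023·78 = 136.2193
  x_1 = 0.0805·90 + 1.1032·50 + 0.0905·44 + 0.1112·88 + 0.1508·39 + 0.1493·13 + 0.1669·78 = 97.0158
  x_2 = 0.0905·90 + 0.1444·50 + 1.0744·44 + 0.1349·88 + 0.0691·39 + 0.1059·13 + 0.1717·78 = 91.9701
  x_3 = 0.0882·90 + 0.1092·50 + 0.0507·44 + 1.1707·88 + 0.0626·39 + 0.0887·13 + 0.1454·78 = 133.5759
  x_4 = 0.0583·90 + 0.1695·50 + 0.1431·44 + 0.1496·88 + 1.1368·39 + 0.1378·13 + 0.1812·78 = 93.4361
  x_5 = 0.0570·90 + 0.1245·50 + 0.0470·44 + 0.1656·88 + 0.0572·39 + 1.1041·13 + 0.1023·78 = 52.5572
  x_6 = 0.0507·90 + 0.1173·50 + 0.0548·44 + 0.1694·88 + 0.1251·39 + 0.1546·13 + 1.1341·78 = 123.0892
Δx_2 = L[2,3] · Δd_3 = 0.1349 · 14 = 1.8887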